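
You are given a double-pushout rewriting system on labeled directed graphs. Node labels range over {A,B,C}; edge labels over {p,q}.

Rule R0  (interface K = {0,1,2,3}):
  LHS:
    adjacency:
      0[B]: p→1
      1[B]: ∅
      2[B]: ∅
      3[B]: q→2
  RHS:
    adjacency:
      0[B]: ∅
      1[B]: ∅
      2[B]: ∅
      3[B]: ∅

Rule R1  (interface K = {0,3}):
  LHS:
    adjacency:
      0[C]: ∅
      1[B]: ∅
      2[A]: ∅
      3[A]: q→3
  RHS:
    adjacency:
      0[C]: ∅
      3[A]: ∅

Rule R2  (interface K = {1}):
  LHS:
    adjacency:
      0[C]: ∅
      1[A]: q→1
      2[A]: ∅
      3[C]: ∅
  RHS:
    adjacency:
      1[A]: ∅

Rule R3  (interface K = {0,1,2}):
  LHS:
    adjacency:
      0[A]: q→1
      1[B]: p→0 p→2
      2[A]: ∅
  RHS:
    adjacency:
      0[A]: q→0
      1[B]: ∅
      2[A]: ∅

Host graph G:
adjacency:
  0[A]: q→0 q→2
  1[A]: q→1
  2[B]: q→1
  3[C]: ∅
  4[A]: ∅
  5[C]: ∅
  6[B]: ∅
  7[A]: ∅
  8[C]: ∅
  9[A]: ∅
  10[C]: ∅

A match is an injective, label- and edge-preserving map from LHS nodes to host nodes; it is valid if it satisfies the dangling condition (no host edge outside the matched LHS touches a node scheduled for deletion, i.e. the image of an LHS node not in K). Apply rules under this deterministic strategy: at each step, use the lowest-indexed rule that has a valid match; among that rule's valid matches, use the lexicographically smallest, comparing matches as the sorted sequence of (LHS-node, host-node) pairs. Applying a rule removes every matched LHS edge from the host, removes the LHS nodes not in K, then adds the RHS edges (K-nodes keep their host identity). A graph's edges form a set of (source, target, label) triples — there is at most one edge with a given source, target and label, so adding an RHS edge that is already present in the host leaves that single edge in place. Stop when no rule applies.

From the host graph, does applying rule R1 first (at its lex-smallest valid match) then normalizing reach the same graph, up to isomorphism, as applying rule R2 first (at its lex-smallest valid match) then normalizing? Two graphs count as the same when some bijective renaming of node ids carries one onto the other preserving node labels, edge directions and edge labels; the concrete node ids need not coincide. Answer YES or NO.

branch R1-first: apply at {0↦3, 1↦6, 2↦4, 3↦0} → |E|=3, then 1 more step(s) → NF |V|=6 |E|=2 V={0:A, 1:A, 2:B, 8:C, 9:A, 10:C} E=0-q->2 2-q->1
branch R2-first: apply at {0↦3, 1↦0, 2↦4, 3↦5} → |E|=3, then 1 more step(s) → NF |V|=6 |E|=2 V={0:A, 1:A, 2:B, 8:C, 9:A, 10:C} E=0-q->2 2-q->1
graphs isomorphic (equal up to label-preserving node renaming)

Answer: YES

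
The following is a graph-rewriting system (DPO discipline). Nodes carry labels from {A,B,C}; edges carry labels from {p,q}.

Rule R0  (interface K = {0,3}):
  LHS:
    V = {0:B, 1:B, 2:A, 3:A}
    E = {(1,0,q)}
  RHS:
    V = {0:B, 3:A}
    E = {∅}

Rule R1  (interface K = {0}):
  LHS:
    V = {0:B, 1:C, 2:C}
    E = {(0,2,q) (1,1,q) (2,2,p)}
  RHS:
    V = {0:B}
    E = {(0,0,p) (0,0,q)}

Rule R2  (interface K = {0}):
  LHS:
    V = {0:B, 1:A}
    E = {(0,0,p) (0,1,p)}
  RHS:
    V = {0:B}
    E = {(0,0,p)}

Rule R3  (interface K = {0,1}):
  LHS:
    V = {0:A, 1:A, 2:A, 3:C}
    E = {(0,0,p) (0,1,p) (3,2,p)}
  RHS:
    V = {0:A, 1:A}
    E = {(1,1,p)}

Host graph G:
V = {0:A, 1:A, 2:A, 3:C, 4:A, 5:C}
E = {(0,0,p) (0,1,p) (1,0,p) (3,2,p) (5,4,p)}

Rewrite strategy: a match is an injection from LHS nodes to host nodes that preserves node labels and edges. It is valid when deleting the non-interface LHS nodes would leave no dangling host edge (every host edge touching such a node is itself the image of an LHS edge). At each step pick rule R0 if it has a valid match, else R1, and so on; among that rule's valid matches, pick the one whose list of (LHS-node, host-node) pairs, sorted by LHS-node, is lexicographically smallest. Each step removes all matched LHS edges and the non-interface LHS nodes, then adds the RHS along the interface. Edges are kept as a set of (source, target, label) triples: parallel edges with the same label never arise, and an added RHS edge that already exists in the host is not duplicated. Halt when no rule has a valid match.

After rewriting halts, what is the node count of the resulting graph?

Answer: 2

Steps:
[0] host  ⇒  6 nodes, 5 edges  {0-p->0 0-p->1 1-p->0 3-p->2 5-p->4}
[1] R3 @ {0↦0, 1↦1, 2↦2, 3↦3}  ⇒  4 nodes, 3 edges  {1-p->0 1-p->1 5-p->4}
[2] R3 @ {0↦1, 1↦0, 2↦4, 3↦5}  ⇒  2 nodes, 1 edges  {0-p->0}
final graph: no rule applies after step 2
NF nodes: {0:A, 1:A}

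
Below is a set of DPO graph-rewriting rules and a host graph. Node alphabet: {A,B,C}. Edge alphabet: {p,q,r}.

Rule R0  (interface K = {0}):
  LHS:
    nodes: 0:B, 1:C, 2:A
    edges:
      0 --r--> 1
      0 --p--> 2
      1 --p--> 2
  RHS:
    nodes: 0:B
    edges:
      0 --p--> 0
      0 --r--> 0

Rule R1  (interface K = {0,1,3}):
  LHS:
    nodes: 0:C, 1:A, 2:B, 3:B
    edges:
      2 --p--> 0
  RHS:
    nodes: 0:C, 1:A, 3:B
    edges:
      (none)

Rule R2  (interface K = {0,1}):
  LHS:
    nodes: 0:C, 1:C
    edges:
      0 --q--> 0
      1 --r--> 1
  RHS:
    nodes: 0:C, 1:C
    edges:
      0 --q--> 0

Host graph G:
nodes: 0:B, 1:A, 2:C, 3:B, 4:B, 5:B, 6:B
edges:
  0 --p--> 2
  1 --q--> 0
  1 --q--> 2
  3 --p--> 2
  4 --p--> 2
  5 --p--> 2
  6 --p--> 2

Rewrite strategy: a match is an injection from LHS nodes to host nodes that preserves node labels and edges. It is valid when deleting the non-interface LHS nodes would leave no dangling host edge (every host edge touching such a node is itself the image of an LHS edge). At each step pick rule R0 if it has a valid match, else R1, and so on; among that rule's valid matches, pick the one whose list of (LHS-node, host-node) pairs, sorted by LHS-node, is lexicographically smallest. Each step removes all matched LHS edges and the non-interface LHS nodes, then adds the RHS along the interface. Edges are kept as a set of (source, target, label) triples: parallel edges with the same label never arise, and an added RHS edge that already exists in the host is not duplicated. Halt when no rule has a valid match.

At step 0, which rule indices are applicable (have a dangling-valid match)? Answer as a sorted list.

R0: no valid match — LHS pattern not found
R1: 16 valid matches — {0↦2, 1↦1, 2↦3, 3↦0}, {0↦2, 1↦1, 2↦3, 3↦4}, {0↦2, 1↦1, 2↦3, 3↦5} (+13 more)
R2: no valid match — LHS pattern not found

Answer: [R1]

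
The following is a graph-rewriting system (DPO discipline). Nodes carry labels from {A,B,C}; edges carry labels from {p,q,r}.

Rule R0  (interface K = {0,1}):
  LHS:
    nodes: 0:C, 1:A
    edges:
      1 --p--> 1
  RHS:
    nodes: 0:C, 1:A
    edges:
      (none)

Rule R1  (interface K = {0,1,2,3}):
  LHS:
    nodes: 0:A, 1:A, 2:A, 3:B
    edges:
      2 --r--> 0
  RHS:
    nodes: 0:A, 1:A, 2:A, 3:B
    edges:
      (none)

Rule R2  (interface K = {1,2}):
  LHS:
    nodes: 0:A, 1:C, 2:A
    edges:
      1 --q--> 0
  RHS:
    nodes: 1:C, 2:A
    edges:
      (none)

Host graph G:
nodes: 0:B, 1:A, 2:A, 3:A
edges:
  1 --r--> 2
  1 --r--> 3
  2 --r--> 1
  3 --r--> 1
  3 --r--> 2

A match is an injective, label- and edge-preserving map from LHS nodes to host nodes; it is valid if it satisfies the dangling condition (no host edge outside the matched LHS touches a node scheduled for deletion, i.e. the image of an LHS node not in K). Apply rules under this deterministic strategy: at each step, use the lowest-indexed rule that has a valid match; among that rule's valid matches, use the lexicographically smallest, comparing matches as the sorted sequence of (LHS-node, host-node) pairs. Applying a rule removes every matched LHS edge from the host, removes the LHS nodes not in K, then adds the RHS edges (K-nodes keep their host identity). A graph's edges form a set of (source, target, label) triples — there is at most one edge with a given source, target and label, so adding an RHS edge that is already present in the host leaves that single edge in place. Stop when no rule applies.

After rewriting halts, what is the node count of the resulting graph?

initial: |V|=4 |E|=5  E = 1-r->2 1-r->3 2-r->1 3-r->1 3-r->2
step 1: apply R1 at {0↦1, 1↦2, 2↦3, 3↦0}  → |V|=4 |E|=4  E = 1-r->2 1-r->3 2-r->1 3-r->2
step 2: apply R1 at {0↦1, 1↦3, 2↦2, 3↦0}  → |V|=4 |E|=3  E = 1-r->2 1-r->3 3-r->2
step 3: apply R1 at {0↦2, 1↦1, 2↦3, 3↦0}  → |V|=4 |E|=2  E = 1-r->2 1-r->3
step 4: apply R1 at {0↦2, 1↦3, 2↦1, 3↦0}  → |V|=4 |E|=1  E = 1-r->3
step 5: apply R1 at {0↦3, 1↦2, 2↦1, 3↦0}  → |V|=4 |E|=0  E = ∅
normal form: no rule applies after step 5
NF nodes: {0:B, 1:A, 2:A, 3:A}

Answer: 4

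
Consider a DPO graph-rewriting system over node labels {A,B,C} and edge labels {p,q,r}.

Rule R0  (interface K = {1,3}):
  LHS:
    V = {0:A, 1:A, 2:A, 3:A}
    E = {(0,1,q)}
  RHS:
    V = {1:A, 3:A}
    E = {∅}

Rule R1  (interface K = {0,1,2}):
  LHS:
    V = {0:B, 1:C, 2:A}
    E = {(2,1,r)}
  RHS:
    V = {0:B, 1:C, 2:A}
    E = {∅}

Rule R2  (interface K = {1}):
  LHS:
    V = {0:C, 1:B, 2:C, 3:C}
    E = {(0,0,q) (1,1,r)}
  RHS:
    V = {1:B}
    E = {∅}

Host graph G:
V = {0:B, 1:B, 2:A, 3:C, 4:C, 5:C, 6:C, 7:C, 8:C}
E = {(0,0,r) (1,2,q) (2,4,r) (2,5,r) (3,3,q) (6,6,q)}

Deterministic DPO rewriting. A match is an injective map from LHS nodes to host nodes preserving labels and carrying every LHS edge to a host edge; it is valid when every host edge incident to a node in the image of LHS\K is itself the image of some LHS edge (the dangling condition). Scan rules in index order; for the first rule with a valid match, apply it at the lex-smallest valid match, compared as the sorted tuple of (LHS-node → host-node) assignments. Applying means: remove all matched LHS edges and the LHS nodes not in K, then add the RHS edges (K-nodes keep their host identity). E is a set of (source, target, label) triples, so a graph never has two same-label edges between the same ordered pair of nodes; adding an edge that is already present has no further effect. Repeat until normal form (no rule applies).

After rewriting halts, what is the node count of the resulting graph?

start.  V:9 E:6  edges: 0-r->0 1-q->2 2-r->4 2-r->5 3-q->3 6-q->6
1. fire R1 via {0↦0, 1↦4, 2↦2}  →  V:9 E:5  edges: 0-r->0 1-q->2 2-r->5 3-q->3 6-q->6
2. fire R1 via {0↦0, 1↦5, 2↦2}  →  V:9 E:4  edges: 0-r->0 1-q->2 3-q->3 6-q->6
3. fire R2 via {0↦3, 1↦0, 2↦4, 3↦5}  →  V:6 E:2  edges: 1-q->2 6-q->6
normal form: no rule applies after step 3
NF nodes: {0:B, 1:B, 2:A, 6:C, 7:C, 8:C}

Answer: 6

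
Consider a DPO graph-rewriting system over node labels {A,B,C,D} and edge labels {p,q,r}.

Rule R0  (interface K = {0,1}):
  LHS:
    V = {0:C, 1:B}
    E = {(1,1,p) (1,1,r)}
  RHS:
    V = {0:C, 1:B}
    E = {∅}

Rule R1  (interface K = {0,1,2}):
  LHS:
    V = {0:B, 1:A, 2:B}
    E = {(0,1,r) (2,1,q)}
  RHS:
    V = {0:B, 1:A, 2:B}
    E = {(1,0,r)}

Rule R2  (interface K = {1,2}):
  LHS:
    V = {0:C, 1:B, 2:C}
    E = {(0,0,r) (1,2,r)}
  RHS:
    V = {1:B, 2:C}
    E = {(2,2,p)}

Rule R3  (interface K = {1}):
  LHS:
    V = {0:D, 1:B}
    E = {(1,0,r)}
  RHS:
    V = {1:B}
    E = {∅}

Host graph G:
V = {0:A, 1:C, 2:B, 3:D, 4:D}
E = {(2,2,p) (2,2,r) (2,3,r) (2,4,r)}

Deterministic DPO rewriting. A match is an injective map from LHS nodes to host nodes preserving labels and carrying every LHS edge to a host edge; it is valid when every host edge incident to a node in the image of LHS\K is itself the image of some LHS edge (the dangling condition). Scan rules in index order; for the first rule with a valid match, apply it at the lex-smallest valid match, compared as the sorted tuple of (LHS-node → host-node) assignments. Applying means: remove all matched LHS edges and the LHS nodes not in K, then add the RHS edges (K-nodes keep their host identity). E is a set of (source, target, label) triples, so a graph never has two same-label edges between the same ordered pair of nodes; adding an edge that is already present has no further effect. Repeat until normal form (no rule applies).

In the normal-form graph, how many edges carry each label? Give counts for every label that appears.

[0] host  ⇒  5 nodes, 4 edges  {2-p->2 2-r->2 2-r->3 2-r->4}
[1] R0 @ {0↦1, 1↦2}  ⇒  5 nodes, 2 edges  {2-r->3 2-r->4}
[2] R3 @ {0↦3, 1↦2}  ⇒  4 nodes, 1 edges  {2-r->4}
[3] R3 @ {0↦4, 1↦2}  ⇒  3 nodes, 0 edges  {∅}
normal form: no rule applies after step 3
NF edges: []

Answer: (no edges)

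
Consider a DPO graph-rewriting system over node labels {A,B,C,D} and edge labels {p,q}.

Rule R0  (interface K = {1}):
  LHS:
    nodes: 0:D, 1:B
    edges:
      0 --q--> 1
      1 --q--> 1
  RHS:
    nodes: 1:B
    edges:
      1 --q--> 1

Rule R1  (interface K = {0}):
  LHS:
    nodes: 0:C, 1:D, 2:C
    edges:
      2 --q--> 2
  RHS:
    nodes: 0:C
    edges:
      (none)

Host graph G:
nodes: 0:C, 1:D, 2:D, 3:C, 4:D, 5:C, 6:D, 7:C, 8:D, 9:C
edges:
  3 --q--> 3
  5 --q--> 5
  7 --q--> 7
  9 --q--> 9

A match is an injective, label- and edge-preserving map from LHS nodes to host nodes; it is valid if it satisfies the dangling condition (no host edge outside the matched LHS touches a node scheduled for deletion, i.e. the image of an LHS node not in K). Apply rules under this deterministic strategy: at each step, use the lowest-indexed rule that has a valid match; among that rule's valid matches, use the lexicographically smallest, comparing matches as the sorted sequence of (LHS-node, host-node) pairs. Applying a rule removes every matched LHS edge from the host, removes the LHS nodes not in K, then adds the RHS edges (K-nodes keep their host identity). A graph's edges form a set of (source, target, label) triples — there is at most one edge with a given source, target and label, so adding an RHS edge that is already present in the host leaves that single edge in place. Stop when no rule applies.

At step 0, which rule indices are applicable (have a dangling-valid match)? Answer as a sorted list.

Answer: [R1]

Derivation:
R0: no valid match — LHS pattern not found
R1: 80 valid matches — {0↦0, 1↦1, 2↦3}, {0↦0, 1↦1, 2↦5}, {0↦0, 1↦1, 2↦7} (+77 more)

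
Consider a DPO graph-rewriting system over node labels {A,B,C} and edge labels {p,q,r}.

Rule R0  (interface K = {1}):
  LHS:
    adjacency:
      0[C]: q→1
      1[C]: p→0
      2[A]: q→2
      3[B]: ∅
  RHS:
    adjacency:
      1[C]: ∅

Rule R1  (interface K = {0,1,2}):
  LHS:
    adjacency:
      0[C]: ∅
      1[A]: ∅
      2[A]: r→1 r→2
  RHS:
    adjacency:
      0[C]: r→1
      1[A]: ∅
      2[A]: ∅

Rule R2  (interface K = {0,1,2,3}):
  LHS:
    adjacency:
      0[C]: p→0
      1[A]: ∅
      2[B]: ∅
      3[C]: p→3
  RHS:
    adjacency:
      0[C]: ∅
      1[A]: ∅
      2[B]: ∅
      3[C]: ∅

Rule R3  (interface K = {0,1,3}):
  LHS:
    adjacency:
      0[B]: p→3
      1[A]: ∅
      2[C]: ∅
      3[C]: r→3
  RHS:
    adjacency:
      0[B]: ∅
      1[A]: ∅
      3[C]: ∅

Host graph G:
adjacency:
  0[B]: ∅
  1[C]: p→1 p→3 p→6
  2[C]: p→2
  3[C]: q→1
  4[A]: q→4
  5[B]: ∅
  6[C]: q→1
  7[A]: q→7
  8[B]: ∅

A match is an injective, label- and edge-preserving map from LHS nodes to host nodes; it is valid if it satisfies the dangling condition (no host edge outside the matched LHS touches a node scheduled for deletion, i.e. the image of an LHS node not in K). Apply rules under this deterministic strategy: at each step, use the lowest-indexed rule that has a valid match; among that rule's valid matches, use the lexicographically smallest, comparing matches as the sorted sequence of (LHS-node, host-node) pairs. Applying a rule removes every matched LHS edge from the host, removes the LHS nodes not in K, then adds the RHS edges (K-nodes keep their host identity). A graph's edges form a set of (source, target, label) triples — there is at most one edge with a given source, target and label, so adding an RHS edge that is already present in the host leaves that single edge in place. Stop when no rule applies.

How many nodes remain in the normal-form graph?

Answer: 3

Derivation:
initial: |V|=9 |E|=8  E = 1-p->1 1-p->3 1-p->6 2-p->2 3-q->1 4-q->4 6-q->1 7-q->7
step 1: apply R0 at {0↦3, 1↦1, 2↦4, 3↦0}  → |V|=6 |E|=5  E = 1-p->1 1-p->6 2-p->2 6-q->1 7-q->7
step 2: apply R0 at {0↦6, 1↦1, 2↦7, 3↦5}  → |V|=3 |E|=2  E = 1-p->1 2-p->2
normal form: no rule applies after step 2
NF nodes: {1:C, 2:C, 8:B}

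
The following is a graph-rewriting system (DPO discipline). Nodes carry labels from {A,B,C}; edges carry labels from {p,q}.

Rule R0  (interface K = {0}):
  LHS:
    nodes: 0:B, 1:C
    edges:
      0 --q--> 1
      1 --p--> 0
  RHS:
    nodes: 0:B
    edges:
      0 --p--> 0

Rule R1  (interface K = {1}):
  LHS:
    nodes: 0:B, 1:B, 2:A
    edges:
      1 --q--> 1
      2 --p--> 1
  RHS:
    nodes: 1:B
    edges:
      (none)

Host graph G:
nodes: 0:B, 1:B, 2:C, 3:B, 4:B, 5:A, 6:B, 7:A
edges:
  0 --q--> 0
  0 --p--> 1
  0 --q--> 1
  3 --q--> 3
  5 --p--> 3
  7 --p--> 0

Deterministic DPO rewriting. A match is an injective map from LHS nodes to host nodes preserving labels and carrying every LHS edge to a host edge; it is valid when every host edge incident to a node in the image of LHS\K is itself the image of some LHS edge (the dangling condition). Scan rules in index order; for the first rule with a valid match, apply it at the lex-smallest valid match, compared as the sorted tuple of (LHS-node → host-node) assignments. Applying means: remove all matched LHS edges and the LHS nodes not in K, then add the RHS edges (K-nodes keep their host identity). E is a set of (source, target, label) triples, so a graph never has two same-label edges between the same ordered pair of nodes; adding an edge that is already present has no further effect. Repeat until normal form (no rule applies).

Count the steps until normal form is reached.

Answer: 2

Rewrite trace:
start.  V:8 E:6  edges: 0-q->0 0-p->1 0-q->1 3-q->3 5-p->3 7-p->0
1. fire R1 via {0↦4, 1↦0, 2↦7}  →  V:6 E:4  edges: 0-p->1 0-q->1 3-q->3 5-p->3
2. fire R1 via {0↦6, 1↦3, 2↦5}  →  V:4 E:2  edges: 0-p->1 0-q->1
normal form: no rule applies after step 2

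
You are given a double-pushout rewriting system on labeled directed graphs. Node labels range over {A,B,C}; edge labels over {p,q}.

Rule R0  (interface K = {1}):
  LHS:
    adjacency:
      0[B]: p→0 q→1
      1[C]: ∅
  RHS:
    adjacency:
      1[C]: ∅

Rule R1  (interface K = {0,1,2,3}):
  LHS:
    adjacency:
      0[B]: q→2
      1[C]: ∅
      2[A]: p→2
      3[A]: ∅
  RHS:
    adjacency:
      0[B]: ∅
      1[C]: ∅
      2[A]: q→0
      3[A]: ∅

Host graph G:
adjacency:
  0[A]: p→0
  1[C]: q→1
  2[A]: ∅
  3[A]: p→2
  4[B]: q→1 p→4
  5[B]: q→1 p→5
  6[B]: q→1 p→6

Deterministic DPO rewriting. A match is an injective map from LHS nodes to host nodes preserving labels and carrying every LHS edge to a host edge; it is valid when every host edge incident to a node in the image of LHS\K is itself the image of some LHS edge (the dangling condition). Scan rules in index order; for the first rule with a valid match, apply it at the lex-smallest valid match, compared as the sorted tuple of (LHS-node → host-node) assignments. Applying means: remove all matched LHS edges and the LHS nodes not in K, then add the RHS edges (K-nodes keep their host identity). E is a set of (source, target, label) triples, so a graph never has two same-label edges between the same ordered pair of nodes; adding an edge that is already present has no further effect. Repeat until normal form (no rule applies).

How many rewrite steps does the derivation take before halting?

Answer: 3

Steps:
initial: |V|=7 |E|=9  E = 0-p->0 1-q->1 3-p->2 4-q->1 4-p->4 5-q->1 5-p->5 6-q->1 6-p->6
step 1: apply R0 at {0↦4, 1↦1}  → |V|=6 |E|=7  E = 0-p->0 1-q->1 3-p->2 5-q->1 5-p->5 6-q->1 6-p->6
step 2: apply R0 at {0↦5, 1↦1}  → |V|=5 |E|=5  E = 0-p->0 1-q->1 3-p->2 6-q->1 6-p->6
step 3: apply R0 at {0↦6, 1↦1}  → |V|=4 |E|=3  E = 0-p->0 1-q->1 3-p->2
normal form: no rule applies after step 3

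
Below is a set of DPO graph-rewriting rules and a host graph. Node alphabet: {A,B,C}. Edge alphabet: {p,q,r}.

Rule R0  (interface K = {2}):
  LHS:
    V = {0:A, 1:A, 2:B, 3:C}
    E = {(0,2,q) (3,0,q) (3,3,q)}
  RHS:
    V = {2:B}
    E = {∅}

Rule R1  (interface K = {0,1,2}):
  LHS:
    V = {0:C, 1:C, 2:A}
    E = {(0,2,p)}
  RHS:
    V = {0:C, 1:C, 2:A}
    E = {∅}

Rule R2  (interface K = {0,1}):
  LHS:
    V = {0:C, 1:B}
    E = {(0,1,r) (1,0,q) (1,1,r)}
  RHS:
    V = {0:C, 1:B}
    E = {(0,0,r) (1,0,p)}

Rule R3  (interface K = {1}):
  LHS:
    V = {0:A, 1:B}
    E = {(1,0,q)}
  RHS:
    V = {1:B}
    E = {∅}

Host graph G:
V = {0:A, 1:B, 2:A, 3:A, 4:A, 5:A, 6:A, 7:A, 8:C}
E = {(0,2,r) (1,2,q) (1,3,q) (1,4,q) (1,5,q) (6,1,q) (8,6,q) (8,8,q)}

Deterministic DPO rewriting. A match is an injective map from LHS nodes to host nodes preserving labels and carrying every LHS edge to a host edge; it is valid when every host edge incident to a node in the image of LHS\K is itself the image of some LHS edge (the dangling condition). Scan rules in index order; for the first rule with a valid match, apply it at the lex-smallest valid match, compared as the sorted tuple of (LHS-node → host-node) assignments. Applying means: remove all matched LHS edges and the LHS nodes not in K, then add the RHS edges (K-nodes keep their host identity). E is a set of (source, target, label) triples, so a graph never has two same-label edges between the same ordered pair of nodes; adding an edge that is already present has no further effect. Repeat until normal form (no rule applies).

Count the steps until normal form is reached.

start.  V:9 E:8  edges: 0-r->2 1-q->2 1-q->3 1-q->4 1-q->5 6-q->1 8-q->6 8-q->8
1. fire R0 via {0↦6, 1↦7, 2↦1, 3↦8}  →  V:6 E:5  edges: 0-r->2 1-q->2 1-q->3 1-q->4 1-q->5
2. fire R3 via {0↦3, 1↦1}  →  V:5 E:4  edges: 0-r->2 1-q->2 1-q->4 1-q->5
3. fire R3 via {0↦4, 1↦1}  →  V:4 E:3  edges: 0-r->2 1-q->2 1-q->5
4. fire R3 via {0↦5, 1↦1}  →  V:3 E:2  edges: 0-r->2 1-q->2
halt: no rule applies after step 4

Answer: 4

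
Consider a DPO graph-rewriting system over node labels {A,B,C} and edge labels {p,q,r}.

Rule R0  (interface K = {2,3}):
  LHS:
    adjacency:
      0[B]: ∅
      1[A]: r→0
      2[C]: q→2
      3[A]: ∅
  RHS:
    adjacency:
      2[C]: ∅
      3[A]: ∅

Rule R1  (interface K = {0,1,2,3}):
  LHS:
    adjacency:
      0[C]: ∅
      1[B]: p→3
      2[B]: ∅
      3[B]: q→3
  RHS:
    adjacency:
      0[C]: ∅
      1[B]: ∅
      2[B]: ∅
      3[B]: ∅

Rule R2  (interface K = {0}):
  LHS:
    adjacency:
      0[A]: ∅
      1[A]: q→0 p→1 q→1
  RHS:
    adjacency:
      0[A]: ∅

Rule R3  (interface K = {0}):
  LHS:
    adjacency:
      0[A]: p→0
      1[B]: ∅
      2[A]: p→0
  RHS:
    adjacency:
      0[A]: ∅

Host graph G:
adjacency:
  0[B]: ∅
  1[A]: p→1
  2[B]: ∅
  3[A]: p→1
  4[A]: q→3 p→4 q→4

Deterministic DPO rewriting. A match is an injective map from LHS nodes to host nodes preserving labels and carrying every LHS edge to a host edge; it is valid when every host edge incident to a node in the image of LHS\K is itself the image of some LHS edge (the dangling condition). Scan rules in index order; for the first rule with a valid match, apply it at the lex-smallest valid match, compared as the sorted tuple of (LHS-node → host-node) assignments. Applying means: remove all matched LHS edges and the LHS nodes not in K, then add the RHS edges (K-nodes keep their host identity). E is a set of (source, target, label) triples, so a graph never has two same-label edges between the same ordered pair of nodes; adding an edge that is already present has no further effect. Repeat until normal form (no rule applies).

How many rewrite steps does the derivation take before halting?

start.  V:5 E:5  edges: 1-p->1 3-p->1 4-q->3 4-p->4 4-q->4
1. fire R2 via {0↦3, 1↦4}  →  V:4 E:2  edges: 1-p->1 3-p->1
2. fire R3 via {0↦1, 1↦0, 2↦3}  →  V:2 E:0  edges: ∅
halt: no rule applies after step 2

Answer: 2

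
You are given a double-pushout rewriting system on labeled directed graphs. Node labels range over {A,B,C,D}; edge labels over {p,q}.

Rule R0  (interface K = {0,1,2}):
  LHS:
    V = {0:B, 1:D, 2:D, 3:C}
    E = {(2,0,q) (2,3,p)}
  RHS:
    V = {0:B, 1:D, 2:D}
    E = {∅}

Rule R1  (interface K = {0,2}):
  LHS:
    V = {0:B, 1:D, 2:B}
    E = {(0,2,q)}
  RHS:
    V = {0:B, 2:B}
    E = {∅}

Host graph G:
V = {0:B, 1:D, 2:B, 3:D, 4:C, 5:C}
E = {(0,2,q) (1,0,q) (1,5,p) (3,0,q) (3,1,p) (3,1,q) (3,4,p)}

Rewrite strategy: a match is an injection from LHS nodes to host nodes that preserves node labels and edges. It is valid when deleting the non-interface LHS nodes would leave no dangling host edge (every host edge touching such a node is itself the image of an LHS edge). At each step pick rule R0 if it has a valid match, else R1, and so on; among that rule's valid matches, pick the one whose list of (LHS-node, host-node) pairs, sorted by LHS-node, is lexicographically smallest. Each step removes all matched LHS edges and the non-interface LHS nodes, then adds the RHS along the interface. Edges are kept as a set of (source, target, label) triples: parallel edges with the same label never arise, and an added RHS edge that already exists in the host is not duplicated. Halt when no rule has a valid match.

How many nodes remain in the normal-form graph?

Answer: 4

Rewrite trace:
start.  V:6 E:7  edges: 0-q->2 1-q->0 1-p->5 3-q->0 3-p->1 3-q->1 3-p->4
1. fire R0 via {0↦0, 1↦1, 2↦3, 3↦4}  →  V:5 E:5  edges: 0-q->2 1-q->0 1-p->5 3-p->1 3-q->1
2. fire R0 via {0↦0, 1↦3, 2↦1, 3↦5}  →  V:4 E:3  edges: 0-q->2 3-p->1 3-q->1
normal form: no rule applies after step 2
NF nodes: {0:B, 1:D, 2:B, 3:D}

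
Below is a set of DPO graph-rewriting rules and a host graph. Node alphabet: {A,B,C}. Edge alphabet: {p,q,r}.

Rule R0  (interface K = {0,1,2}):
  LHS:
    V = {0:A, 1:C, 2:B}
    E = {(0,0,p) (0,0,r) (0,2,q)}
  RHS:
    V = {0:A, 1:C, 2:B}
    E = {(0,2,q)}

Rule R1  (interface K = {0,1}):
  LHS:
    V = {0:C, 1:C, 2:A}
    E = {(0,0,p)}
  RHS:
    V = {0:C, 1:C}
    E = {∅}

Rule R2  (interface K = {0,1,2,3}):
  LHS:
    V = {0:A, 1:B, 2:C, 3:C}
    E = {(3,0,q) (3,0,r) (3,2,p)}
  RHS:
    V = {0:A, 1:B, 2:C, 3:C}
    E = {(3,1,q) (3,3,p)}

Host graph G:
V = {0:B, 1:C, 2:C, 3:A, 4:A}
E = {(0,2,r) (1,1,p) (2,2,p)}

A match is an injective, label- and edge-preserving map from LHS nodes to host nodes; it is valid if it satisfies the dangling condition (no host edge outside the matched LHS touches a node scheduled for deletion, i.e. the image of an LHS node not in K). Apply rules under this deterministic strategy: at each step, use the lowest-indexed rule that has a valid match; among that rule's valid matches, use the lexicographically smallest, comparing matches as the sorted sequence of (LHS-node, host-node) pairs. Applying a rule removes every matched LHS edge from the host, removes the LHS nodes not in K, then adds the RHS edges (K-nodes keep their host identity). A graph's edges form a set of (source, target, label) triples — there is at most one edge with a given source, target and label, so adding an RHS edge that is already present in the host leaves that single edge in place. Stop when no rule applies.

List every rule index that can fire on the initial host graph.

Answer: [R1]

Steps:
R0: no valid match — LHS pattern not found
R1: 4 valid matches — {0↦1, 1↦2, 2↦3}, {0↦1, 1↦2, 2↦4}, {0↦2, 1↦1, 2↦3} (+1 more)
R2: no valid match — LHS pattern not found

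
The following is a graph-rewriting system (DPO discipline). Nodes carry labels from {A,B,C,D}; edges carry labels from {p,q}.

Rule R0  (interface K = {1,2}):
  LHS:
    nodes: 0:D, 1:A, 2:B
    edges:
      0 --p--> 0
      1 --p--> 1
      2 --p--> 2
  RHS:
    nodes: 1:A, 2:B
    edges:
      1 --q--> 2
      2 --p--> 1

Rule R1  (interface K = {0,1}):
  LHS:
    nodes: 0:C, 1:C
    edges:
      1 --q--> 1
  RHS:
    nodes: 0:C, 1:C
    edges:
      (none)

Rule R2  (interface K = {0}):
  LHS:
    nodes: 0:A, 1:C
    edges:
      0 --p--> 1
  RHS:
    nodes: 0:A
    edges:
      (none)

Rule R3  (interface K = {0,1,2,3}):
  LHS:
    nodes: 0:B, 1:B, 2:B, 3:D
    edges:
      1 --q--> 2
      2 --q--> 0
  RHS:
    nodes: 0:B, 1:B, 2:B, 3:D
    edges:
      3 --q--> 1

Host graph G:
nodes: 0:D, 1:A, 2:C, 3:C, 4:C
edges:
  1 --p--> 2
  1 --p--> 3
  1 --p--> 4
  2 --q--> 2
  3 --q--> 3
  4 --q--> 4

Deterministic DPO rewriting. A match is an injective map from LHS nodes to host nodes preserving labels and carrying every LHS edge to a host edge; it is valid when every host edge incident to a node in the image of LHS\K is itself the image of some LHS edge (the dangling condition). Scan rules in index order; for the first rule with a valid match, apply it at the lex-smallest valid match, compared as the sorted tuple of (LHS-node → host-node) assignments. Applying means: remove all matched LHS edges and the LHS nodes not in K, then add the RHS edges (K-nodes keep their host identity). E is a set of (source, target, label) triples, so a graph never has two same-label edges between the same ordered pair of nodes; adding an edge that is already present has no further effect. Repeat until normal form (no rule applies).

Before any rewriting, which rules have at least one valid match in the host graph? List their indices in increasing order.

Answer: [R1]

Derivation:
R0: no valid match — LHS pattern not found
R1: 6 valid matches — {0↦2, 1↦3}, {0↦2, 1↦4}, {0↦3, 1↦2} (+3 more)
R2: no valid match — 3 raw matches, all fail dangling condition
R3: no valid match — LHS pattern not found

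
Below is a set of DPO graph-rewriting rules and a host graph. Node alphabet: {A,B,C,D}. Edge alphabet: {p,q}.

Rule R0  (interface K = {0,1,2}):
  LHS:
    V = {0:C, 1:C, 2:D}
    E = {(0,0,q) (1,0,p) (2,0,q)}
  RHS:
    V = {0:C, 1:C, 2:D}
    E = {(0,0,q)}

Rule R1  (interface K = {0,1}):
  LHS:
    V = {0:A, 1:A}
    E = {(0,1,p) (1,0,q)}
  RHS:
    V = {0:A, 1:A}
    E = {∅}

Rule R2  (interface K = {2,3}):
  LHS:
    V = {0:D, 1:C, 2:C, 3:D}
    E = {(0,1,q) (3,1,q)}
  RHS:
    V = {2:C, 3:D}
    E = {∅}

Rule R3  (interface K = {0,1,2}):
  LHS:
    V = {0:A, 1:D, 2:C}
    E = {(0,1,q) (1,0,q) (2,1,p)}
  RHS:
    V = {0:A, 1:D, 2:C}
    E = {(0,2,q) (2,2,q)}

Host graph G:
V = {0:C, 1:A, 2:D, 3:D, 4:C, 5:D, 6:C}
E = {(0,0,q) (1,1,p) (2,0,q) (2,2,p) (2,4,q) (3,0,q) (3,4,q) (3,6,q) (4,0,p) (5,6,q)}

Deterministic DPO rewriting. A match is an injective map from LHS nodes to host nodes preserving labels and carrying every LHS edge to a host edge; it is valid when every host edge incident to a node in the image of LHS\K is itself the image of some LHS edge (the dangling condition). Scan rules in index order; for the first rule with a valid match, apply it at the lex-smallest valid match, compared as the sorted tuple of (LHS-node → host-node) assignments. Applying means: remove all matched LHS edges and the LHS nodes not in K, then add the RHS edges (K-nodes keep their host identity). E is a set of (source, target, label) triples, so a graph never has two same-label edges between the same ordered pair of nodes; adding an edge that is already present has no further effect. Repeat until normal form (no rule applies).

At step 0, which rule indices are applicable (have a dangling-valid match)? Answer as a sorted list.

Answer: [R0,R2]

Rewrite trace:
R0: 2 valid matches — {0↦0, 1↦4, 2↦2}, {0↦0, 1↦4, 2↦3}
R1: no valid match — LHS pattern not found
R2: 2 valid matches — {0↦5, 1↦6, 2↦0, 3↦3}, {0↦5, 1↦6, 2↦4, 3↦3}
R3: no valid match — LHS pattern not found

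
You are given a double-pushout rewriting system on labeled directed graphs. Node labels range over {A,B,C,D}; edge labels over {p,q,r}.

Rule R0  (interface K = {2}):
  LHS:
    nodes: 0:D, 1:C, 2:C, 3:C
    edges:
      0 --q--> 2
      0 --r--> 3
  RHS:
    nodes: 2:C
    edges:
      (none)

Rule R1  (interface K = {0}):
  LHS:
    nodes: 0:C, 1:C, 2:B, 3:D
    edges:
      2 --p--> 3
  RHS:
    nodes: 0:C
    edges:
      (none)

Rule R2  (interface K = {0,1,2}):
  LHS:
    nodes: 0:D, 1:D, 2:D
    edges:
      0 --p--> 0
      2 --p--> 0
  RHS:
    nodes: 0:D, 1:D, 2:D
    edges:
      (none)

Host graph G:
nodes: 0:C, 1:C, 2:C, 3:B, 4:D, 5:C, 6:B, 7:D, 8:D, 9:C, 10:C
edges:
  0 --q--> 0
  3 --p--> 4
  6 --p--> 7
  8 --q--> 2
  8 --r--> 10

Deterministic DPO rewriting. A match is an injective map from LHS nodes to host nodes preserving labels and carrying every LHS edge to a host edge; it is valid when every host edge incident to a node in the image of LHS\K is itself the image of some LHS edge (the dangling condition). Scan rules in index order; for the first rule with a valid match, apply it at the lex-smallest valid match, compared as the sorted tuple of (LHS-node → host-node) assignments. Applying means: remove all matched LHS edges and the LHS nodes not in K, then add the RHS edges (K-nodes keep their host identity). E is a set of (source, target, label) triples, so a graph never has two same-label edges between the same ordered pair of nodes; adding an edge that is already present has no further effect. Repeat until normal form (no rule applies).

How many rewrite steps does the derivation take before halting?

[0] host  ⇒  11 nodes, 5 edges  {0-q->0 3-p->4 6-p->7 8-q->2 8-r->10}
[1] R0 @ {0↦8, 1↦1, 2↦2, 3↦10}  ⇒  8 nodes, 3 edges  {0-q->0 3-p->4 6-p->7}
[2] R1 @ {0↦0, 1↦2, 2↦3, 3↦4}  ⇒  5 nodes, 2 edges  {0-q->0 6-p->7}
[3] R1 @ {0↦0, 1↦5, 2↦6, 3↦7}  ⇒  2 nodes, 1 edges  {0-q->0}
final graph: no rule applies after step 3

Answer: 3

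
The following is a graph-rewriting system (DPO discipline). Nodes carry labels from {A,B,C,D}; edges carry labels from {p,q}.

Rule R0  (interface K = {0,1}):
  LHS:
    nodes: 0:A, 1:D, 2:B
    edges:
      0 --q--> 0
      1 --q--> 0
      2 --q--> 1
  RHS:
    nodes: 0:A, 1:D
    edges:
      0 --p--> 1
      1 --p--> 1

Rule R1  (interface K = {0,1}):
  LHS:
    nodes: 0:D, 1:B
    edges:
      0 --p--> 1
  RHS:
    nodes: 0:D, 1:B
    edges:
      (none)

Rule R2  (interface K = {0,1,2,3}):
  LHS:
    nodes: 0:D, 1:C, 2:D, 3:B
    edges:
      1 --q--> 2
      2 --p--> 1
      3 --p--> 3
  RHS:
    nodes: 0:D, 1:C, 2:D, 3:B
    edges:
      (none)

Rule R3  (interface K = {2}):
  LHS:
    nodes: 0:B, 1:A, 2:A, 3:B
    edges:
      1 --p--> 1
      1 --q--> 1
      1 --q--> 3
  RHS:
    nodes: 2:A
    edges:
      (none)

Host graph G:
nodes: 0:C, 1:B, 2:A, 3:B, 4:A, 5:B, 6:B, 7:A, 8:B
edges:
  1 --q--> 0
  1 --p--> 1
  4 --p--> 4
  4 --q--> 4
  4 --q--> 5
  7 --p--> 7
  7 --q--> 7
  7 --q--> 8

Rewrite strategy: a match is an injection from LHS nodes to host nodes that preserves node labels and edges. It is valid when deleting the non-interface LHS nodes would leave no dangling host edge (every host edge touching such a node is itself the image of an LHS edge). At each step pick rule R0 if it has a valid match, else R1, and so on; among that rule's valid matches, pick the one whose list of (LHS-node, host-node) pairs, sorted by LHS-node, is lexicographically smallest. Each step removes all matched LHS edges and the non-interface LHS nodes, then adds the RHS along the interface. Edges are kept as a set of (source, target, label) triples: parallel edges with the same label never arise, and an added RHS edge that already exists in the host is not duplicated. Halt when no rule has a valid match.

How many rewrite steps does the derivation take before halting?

Answer: 2

Rewrite trace:
start.  V:9 E:8  edges: 1-q->0 1-p->1 4-p->4 4-q->4 4-q->5 7-p->7 7-q->7 7-q->8
1. fire R3 via {0↦3, 1↦4, 2↦2, 3↦5}  →  V:6 E:5  edges: 1-q->0 1-p->1 7-p->7 7-q->7 7-q->8
2. fire R3 via {0↦6, 1↦7, 2↦2, 3↦8}  →  V:3 E:2  edges: 1-q->0 1-p->1
final graph: no rule applies after step 2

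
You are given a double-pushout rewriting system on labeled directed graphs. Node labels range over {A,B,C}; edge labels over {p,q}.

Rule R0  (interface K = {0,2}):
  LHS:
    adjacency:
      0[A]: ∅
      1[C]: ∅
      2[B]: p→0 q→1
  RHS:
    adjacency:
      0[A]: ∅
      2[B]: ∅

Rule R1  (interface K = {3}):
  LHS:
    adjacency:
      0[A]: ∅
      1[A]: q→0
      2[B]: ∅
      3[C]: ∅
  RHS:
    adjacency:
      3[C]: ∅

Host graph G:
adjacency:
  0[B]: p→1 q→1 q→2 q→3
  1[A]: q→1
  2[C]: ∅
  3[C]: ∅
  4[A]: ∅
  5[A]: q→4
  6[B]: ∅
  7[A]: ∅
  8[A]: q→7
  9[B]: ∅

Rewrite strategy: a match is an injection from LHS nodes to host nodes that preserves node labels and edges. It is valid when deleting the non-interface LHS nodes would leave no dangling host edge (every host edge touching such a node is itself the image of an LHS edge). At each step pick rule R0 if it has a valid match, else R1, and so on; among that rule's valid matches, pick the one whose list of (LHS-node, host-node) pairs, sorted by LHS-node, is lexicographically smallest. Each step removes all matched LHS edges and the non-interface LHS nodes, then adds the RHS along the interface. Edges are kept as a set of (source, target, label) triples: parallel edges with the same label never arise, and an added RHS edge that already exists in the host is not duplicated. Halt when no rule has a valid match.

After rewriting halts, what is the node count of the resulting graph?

start.  V:10 E:7  edges: 0-p->1 0-q->1 0-q->2 0-q->3 1-q->1 5-q->4 8-q->7
1. fire R0 via {0↦1, 1↦2, 2↦0}  →  V:9 E:5  edges: 0-q->1 0-q->3 1-q->1 5-q->4 8-q->7
2. fire R1 via {0↦4, 1↦5, 2↦6, 3↦3}  →  V:6 E:4  edges: 0-q->1 0-q->3 1-q->1 8-q->7
3. fire R1 via {0↦7, 1↦8, 2↦9, 3↦3}  →  V:3 E:3  edges: 0-q->1 0-q->3 1-q->1
halt: no rule applies after step 3
NF nodes: {0:B, 1:A, 3:C}

Answer: 3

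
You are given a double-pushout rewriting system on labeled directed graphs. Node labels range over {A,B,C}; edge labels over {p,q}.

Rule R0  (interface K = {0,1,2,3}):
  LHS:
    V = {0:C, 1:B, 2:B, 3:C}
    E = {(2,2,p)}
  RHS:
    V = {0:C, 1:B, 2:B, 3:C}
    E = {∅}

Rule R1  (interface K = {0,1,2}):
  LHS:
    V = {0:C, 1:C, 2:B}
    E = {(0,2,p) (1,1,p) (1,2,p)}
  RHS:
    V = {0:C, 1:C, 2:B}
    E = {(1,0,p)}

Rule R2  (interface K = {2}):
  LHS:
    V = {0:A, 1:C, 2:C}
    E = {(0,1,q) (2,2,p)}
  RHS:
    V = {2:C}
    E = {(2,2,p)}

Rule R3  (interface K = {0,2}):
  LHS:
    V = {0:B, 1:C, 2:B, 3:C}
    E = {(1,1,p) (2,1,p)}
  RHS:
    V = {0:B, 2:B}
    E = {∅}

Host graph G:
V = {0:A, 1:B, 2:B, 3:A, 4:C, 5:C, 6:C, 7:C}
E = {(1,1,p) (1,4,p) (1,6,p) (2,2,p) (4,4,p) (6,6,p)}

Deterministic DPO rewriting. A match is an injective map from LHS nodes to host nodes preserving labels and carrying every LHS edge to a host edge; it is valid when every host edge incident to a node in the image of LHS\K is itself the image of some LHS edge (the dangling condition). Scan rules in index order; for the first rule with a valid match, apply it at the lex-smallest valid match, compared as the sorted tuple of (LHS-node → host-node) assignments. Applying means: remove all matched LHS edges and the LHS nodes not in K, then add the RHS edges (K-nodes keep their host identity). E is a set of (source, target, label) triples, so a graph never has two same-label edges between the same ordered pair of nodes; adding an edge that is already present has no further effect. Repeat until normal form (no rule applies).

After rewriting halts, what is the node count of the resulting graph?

start.  V:8 E:6  edges: 1-p->1 1-p->4 1-p->6 2-p->2 4-p->4 6-p->6
1. fire R0 via {0↦4, 1↦1, 2↦2, 3↦5}  →  V:8 E:5  edges: 1-p->1 1-p->4 1-p->6 4-p->4 6-p->6
2. fire R0 via {0↦4, 1↦2, 2↦1, 3↦5}  →  V:8 E:4  edges: 1-p->4 1-p->6 4-p->4 6-p->6
3. fire R3 via {0↦2, 1↦4, 2↦1, 3↦5}  →  V:6 E:2  edges: 1-p->6 6-p->6
4. fire R3 via {0↦2, 1↦6, 2↦1, 3↦7}  →  V:4 E:0  edges: ∅
normal form: no rule applies after step 4
NF nodes: {0:A, 1:B, 2:B, 3:A}

Answer: 4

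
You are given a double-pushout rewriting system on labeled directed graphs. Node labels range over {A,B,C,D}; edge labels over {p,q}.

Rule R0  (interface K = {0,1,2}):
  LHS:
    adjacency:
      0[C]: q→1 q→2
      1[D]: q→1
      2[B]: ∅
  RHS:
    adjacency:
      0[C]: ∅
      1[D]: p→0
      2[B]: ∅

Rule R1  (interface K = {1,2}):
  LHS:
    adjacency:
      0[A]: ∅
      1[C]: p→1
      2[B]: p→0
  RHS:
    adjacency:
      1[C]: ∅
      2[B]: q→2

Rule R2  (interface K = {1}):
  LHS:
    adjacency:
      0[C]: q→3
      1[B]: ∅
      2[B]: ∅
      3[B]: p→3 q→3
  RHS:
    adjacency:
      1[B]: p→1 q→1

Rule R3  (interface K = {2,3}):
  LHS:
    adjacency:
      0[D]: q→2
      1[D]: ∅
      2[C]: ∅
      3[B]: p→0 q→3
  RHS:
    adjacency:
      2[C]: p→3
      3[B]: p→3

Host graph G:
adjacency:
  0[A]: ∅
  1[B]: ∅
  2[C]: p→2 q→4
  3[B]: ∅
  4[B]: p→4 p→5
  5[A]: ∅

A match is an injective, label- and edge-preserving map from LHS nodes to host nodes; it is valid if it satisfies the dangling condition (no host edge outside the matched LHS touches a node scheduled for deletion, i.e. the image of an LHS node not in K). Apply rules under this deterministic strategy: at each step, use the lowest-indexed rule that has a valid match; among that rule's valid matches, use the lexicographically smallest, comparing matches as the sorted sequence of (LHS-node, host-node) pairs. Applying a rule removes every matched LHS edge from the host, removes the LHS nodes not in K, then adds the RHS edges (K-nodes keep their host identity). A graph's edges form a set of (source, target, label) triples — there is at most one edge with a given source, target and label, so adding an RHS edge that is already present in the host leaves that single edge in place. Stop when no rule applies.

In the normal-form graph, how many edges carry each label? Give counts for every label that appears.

Answer: p:1 q:1

Steps:
[0] host  ⇒  6 nodes, 4 edges  {2-p->2 2-q->4 4-p->4 4-p->5}
[1] R1 @ {0↦5, 1↦2, 2↦4}  ⇒  5 nodes, 3 edges  {2-q->4 4-p->4 4-q->4}
[2] R2 @ {0↦2, 1↦1, 2↦3, 3↦4}  ⇒  2 nodes, 2 edges  {1-p->1 1-q->1}
normal form: no rule applies after step 2
NF edges: [(1, 1, 'p'), (1, 1, 'q')]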